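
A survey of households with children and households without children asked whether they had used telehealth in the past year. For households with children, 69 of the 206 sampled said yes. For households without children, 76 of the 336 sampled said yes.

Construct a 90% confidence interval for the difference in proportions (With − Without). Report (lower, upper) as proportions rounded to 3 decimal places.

Sample proportions: 69/206 = 0.3350, 76/336 = 0.2262.
Each SE is √(p̂(1−p̂)/n): √(0.3350·0.6650/206) = 0.03289 and √(0.2262·0.7738/336) = 0.02282.
SE(p̂₁ − p̂₂) = √(SE₁² + SE₂²) = √(0.0010817521 + 0.0005207524) = 0.04003, since the two samples are independent.
At 90% confidence z* = 1.645; margin = 1.645 × 0.04003 = 0.06585.
The difference is 0.3350 − 0.2262 = 0.1088, so the interval is 0.1088 ± 0.06585 = (0.043, 0.175).

(0.043, 0.175)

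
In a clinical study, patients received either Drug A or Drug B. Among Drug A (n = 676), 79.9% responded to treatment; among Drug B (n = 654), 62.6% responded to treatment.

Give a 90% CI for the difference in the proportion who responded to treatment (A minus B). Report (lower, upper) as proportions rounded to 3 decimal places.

Each SE is √(p̂(1−p̂)/n): √(0.7990·0.2010/676) = 0.01541 and √(0.6260·0.3740/654) = 0.01892.
SE(p̂₁ − p̂₂) = √(SE₁² + SE₂²) = √(0.0002374681 + 0.0003579664) = 0.02440, since the two samples are independent.
At 90% confidence z* = 1.645; margin = 1.645 × 0.02440 = 0.04014.
The difference is 0.7990 − 0.6260 = 0.1730, so the interval is 0.1730 ± 0.04014 = (0.133, 0.213).

(0.133, 0.213)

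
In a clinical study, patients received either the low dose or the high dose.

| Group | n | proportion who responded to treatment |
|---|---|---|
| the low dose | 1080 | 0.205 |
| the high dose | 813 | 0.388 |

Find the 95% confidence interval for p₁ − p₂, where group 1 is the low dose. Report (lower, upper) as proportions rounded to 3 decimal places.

(-0.224, -0.142)

Each SE is √(p̂(1−p̂)/n): √(0.2050·0.7950/1080) = 0.01228 and √(0.3880·0.6120/813) = 0.01709.
SE(p̂₁ − p̂₂) = √(SE₁² + SE₂²) = √(0.0001507984 + 0.0002920681) = 0.02104, since the two samples are independent.
At 95% confidence z* = 1.960; margin = 1.960 × 0.02104 = 0.04124.
The difference is 0.2050 − 0.3880 = -0.1830, so the interval is -0.1830 ± 0.04124 = (-0.224, -0.142).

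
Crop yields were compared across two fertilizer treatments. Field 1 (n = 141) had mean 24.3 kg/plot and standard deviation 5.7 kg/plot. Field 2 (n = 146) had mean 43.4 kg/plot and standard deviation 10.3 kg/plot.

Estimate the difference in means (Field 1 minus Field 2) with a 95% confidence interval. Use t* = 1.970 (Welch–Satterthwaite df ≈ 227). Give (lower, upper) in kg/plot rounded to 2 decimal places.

(-21.03, -17.17)

Standard errors of each mean: 5.7/√141 = 0.4800 and 10.3/√146 = 0.8524.
SE(x̄₁ − x̄₂) = √(0.4800² + 0.8524²) = 0.9783 for independent samples with unequal variances.
With t* = 1.970, the margin is 1.970 × 0.9783 = 1.9273.
x̄₁ − x̄₂ = 24.3 − 43.4 = -19.1000; the interval is -19.1000 ± 1.9273 = (-21.03, -17.17).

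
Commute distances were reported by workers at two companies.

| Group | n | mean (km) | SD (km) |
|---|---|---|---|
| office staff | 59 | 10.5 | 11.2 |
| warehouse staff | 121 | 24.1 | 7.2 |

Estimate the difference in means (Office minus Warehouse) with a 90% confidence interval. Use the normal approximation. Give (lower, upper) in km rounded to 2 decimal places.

(-16.23, -10.97)

Standard errors of each mean: 11.2/√59 = 1.4581 and 7.2/√121 = 0.6545.
SE(x̄₁ − x̄₂) = √(1.4581² + 0.6545²) = 1.5983 for independent samples with unequal variances.
With z* = 1.645, the margin is 1.645 × 1.5983 = 2.6292.
x̄₁ − x̄₂ = 10.5 − 24.1 = -13.6000; the interval is -13.6000 ± 2.6292 = (-16.23, -10.97).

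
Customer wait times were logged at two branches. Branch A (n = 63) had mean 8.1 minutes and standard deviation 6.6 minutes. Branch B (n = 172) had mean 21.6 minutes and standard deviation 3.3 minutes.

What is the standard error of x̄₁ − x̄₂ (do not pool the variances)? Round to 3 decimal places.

Standard errors of each mean: 6.6/√63 = 0.8315 and 3.3/√172 = 0.2516.
SE(x̄₁ − x̄₂) = √(0.8315² + 0.2516²) = 0.8687 for independent samples with unequal variances.

0.869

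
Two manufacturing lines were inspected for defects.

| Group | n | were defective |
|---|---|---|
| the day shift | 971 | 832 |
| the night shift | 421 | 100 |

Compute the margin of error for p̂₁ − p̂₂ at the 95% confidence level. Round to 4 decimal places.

Sample proportions: 832/971 = 0.8568, 100/421 = 0.2375.
Each SE is √(p̂(1−p̂)/n): √(0.8568·0.1432/971) = 0.01124 and √(0.2375·0.7625/421) = 0.02074.
SE(p̂₁ − p̂₂) = √(SE₁² + SE₂²) = √(0.0001263376 + 0.0004301476) = 0.02359, since the two samples are independent.
At 95% confidence z* = 1.960; margin = 1.960 × 0.02359 = 0.04624.

0.0462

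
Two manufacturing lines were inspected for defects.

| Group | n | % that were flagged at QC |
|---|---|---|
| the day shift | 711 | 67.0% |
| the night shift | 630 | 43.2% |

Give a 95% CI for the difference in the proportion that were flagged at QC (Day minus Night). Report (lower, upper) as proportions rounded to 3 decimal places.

(0.186, 0.290)

The two standard errors are √(0.6700×0.3300/711) = 0.01763 and √(0.4320×0.5680/630) = 0.01974.
Because the samples are independent, SE_diff = √(0.01763² + 0.01974²) = 0.02647.
Using z* = 1.960 for 95%, ME = 1.960 × 0.02647 = 0.05188.
p̂₁ − p̂₂ = 0.2380; interval 0.2380 ± 0.05188 gives (0.186, 0.290).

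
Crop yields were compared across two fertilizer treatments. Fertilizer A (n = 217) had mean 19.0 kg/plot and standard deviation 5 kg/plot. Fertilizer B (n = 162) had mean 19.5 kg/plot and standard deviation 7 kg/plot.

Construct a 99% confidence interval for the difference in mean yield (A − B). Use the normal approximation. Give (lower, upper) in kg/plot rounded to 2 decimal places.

(-2.16, 1.16)

Standard errors of each mean: 5/√217 = 0.3394 and 7/√162 = 0.5500.
SE(x̄₁ − x̄₂) = √(0.3394² + 0.5500²) = 0.6463 for independent samples with unequal variances.
With z* = 2.576, the margin is 2.576 × 0.6463 = 1.6649.
x̄₁ − x̄₂ = 19.0 − 19.5 = -0.5000; the interval is -0.5000 ± 1.6649 = (-2.16, 1.16).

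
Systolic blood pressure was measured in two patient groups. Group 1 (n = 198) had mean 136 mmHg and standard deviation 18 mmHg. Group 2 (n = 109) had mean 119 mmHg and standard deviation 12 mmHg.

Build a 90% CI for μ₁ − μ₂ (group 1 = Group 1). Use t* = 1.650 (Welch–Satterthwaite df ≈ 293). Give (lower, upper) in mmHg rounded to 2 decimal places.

(14.16, 19.84)

Per-group SEs: s₁/√n₁ = 18/√198 = 1.2792, s₂/√n₂ = 12/√109 = 1.1494.
Unpooled SE of the difference: √(1.63635264 + 1.32112036) = 1.7197.
Margin of error = t* · SE = 1.650 × 1.7197 = 2.8375.
x̄₁ − x̄₂ = 136 − 119 = 17.0000.
CI: 17.0000 ± 2.8375 = (14.16, 19.84).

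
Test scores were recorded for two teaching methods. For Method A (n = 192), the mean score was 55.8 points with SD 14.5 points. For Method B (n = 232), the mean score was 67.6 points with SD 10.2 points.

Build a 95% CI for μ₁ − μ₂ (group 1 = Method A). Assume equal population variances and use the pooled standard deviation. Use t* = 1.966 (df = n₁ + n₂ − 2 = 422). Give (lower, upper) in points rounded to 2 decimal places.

(-14.17, -9.43)

Pooled variance s_p² = [191·14.5² + 231·10.2²] / (192+232−2) = 152.1114, so s_p = 12.3333.
SE_diff = s_p·√(1/n₁ + 1/n₂) = 12.3333·√(1/192 + 1/232) = 1.2033.
t* = 1.966; margin = 1.966 × 1.2033 = 2.3657.
Difference = 55.8 − 67.6 = -11.8000.
-11.8000 ± 2.3657 → (-14.17, -9.43).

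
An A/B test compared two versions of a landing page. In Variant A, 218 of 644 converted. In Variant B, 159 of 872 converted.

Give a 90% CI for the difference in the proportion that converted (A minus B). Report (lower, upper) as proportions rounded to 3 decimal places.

First, p̂₁ = 218/644 = 0.3385; p̂₂ = 159/872 = 0.1823.
The two standard errors are √(0.3385×0.6615/644) = 0.01865 and √(0.1823×0.8177/872) = 0.01307.
Because the samples are independent, SE_diff = √(0.01865² + 0.01307²) = 0.02277.
Using z* = 1.645 for 90%, ME = 1.645 × 0.02277 = 0.03746.
p̂₁ − p̂₂ = 0.1562; interval 0.1562 ± 0.03746 gives (0.119, 0.194).

(0.119, 0.194)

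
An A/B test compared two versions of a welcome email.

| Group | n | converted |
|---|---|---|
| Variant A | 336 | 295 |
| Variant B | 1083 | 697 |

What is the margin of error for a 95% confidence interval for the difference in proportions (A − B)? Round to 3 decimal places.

0.045

Sample proportions: 295/336 = 0.8780, 697/1083 = 0.6436.
Each SE is √(p̂(1−p̂)/n): √(0.8780·0.1220/336) = 0.01785 and √(0.6436·0.3564/1083) = 0.01455.
SE(p̂₁ − p̂₂) = √(SE₁² + SE₂²) = √(0.0003186225 + 0.0002117025) = 0.02303, since the two samples are independent.
At 95% confidence z* = 1.960; margin = 1.960 × 0.02303 = 0.04514.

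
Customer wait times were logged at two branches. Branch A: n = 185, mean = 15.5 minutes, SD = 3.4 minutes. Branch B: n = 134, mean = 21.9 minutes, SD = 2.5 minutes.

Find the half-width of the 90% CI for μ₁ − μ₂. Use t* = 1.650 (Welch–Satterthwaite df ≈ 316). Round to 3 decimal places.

0.545

Per-group SEs: s₁/√n₁ = 3.4/√185 = 0.2500, s₂/√n₂ = 2.5/√134 = 0.2160.
Unpooled SE of the difference: √(0.0625 + 0.046656) = 0.3304.
Margin of error = t* · SE = 1.650 × 0.3304 = 0.5452.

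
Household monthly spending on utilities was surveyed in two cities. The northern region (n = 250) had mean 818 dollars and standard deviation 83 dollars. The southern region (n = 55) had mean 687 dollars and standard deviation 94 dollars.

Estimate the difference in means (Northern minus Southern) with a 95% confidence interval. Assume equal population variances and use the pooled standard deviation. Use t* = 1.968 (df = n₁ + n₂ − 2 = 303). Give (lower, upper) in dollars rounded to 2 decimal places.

(106.07, 155.93)

Pooled variance s_p² = [249·83² + 54·94²] / (250+55−2) = 7235.9901, so s_p = 85.0646.
SE_diff = s_p·√(1/n₁ + 1/n₂) = 85.0646·√(1/250 + 1/55) = 12.6691.
t* = 1.968; margin = 1.968 × 12.6691 = 24.9328.
Difference = 818 − 687 = 131.0000.
131.0000 ± 24.9328 → (106.07, 155.93).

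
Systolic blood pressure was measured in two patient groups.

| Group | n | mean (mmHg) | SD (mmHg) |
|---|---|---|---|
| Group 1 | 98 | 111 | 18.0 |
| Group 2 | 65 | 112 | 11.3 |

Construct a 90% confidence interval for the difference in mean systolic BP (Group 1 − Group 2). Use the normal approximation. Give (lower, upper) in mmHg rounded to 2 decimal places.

(-4.78, 2.78)

SE₁ = s₁/√n₁ = 18.0/√98 = 1.8183; SE₂ = 11.3/√65 = 1.4016.
Independent samples, unequal variances: SE_diff = √(SE₁² + SE₂²) = √(3.30621489 + 1.96448256) = 2.2958.
z* = 1.645, so margin of error = 1.645 × 2.2958 = 3.7766.
Difference in means = 111 − 112 = -1.0000.
-1.0000 ± 3.7766 → (-4.78, 2.78).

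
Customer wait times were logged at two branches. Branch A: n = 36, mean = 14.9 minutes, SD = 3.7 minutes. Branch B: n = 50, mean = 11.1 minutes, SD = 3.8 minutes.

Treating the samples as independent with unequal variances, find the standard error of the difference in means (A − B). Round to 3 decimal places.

0.818

Per-group SEs: s₁/√n₁ = 3.7/√36 = 0.6167, s₂/√n₂ = 3.8/√50 = 0.5374.
Unpooled SE of the difference: √(0.38031889 + 0.28879876) = 0.8180.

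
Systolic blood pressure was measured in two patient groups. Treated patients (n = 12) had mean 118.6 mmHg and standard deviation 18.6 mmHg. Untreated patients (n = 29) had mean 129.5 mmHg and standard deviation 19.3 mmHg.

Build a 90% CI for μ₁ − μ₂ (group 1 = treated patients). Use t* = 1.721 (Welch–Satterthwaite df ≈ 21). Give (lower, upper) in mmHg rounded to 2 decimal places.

SE₁ = s₁/√n₁ = 18.6/√12 = 5.3694; SE₂ = 19.3/√29 = 3.5839.
Independent samples, unequal variances: SE_diff = √(SE₁² + SE₂²) = √(28.83045636 + 12.84433921) = 6.4556.
t* = 1.721, so margin of error = 1.721 × 6.4556 = 11.1101.
Difference in means = 118.6 − 129.5 = -10.9000.
-10.9000 ± 11.1101 → (-22.01, 0.21).

(-22.01, 0.21)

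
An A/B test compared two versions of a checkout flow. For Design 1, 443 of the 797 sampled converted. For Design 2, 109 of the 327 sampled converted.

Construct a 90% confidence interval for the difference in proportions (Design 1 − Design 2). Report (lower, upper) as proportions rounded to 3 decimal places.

Sample proportions: 443/797 = 0.5558, 109/327 = 0.3333.
Each SE is √(p̂(1−p̂)/n): √(0.5558·0.4442/797) = 0.01760 and √(0.3333·0.6667/327) = 0.02607.
SE(p̂₁ − p̂₂) = √(SE₁² + SE₂²) = √(0.00030976 + 0.0006796449) = 0.03145, since the two samples are independent.
At 90% confidence z* = 1.645; margin = 1.645 × 0.03145 = 0.05174.
The difference is 0.5558 − 0.3333 = 0.2225, so the interval is 0.2225 ± 0.05174 = (0.171, 0.274).

(0.171, 0.274)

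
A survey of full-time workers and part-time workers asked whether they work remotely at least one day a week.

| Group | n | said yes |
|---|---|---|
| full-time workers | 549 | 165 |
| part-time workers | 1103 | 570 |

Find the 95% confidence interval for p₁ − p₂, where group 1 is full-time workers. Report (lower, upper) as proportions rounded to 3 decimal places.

p̂₁ = 165/549 = 0.3005 and p̂₂ = 570/1103 = 0.5168.
SE₁ = √(p̂₁(1−p̂₁)/n₁) = √(0.3005·0.6995/549) = 0.01957; SE₂ = √(0.5168·0.4832/1103) = 0.01505.
Independent samples: SE of the difference = √(SE₁² + SE₂²) = √(0.0003829849 + 0.0002265025) = 0.02469.
z* for 95% confidence is 1.960, so the margin of error is 1.960 × 0.02469 = 0.04839.
Point estimate p̂₁ − p̂₂ = 0.3005 − 0.5168 = -0.2163.
-0.2163 ± 0.04839 → (-0.265, -0.168).

(-0.265, -0.168)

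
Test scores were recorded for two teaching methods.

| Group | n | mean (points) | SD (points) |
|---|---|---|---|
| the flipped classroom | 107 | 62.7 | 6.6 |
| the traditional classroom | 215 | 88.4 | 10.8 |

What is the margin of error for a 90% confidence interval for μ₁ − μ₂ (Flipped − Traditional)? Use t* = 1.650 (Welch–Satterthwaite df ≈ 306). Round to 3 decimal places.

Standard errors of each mean: 6.6/√107 = 0.6380 and 10.8/√215 = 0.7366.
SE(x̄₁ − x̄₂) = √(0.6380² + 0.7366²) = 0.9745 for independent samples with unequal variances.
With t* = 1.650, the margin is 1.650 × 0.9745 = 1.6079.

1.608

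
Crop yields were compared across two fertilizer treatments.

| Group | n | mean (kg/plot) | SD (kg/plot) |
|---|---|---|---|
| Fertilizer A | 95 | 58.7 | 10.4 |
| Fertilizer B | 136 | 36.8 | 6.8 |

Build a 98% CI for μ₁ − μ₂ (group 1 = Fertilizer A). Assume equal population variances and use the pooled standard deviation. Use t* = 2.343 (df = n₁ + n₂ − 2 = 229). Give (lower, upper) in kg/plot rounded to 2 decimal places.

Pooled variance s_p² = [94·10.4² + 135·6.8²] / (95+136−2) = 71.6569, so s_p = 8.4650.
SE_diff = s_p·√(1/n₁ + 1/n₂) = 8.4650·√(1/95 + 1/136) = 1.1319.
t* = 2.343; margin = 2.343 × 1.1319 = 2.6520.
Difference = 58.7 − 36.8 = 21.9000.
21.9000 ± 2.6520 → (19.25, 24.55).

(19.25, 24.55)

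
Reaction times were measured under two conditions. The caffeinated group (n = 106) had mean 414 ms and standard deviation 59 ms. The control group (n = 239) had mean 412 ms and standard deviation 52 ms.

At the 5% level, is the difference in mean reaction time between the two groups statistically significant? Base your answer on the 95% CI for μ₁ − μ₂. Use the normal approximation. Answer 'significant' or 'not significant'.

not significant

Per-group SEs: s₁/√n₁ = 59/√106 = 5.7306, s₂/√n₂ = 52/√239 = 3.3636.
Unpooled SE of the difference: √(32.83977636 + 11.31380496) = 6.6448.
Margin of error = z* · SE = 1.960 × 6.6448 = 13.0238.
x̄₁ − x̄₂ = 414 − 412 = 2.0000.
CI: 2.0000 ± 13.0238 = (-11.0238, 15.0238).
The interval (-11.0238, 15.0238) contains 0, so the difference is not significant.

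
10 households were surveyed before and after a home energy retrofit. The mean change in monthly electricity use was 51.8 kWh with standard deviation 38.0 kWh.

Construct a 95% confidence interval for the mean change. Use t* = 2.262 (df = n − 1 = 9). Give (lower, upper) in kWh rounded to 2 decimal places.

This is a matched-pairs design, so SE = s_d/√n = 38.0/√10 = 12.0167.
Margin = 2.262 × 12.0167 = 27.1818; the interval is 51.8 ± 27.1818 = (24.62, 78.98).

(24.62, 78.98)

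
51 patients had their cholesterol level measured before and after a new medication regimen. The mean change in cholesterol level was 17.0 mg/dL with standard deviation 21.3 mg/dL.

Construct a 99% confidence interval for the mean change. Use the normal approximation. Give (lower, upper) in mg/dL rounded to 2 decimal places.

This is a matched-pairs design, so SE = s_d/√n = 21.3/√51 = 2.9826.
Margin = 2.576 × 2.9826 = 7.6832; the interval is 17.0 ± 7.6832 = (9.32, 24.68).

(9.32, 24.68)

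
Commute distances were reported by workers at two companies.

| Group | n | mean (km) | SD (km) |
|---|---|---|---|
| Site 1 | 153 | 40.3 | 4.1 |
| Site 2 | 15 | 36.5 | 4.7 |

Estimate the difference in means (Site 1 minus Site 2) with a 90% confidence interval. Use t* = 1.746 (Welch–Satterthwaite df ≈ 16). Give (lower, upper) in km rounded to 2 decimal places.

SE₁ = s₁/√n₁ = 4.1/√153 = 0.3315; SE₂ = 4.7/√15 = 1.2135.
Independent samples, unequal variances: SE_diff = √(SE₁² + SE₂²) = √(0.10989225 + 1.47258225) = 1.2580.
t* = 1.746, so margin of error = 1.746 × 1.2580 = 2.1965.
Difference in means = 40.3 − 36.5 = 3.8000.
3.8000 ± 2.1965 → (1.60, 6.00).

(1.60, 6.00)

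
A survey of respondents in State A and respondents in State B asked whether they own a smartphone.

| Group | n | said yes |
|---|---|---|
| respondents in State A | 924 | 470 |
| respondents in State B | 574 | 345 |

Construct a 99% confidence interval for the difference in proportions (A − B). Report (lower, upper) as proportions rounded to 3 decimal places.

(-0.160, -0.025)

First, p̂₁ = 470/924 = 0.5087; p̂₂ = 345/574 = 0.6010.
The two standard errors are √(0.5087×0.4913/924) = 0.01645 and √(0.6010×0.3990/574) = 0.02044.
Because the samples are independent, SE_diff = √(0.01645² + 0.02044²) = 0.02624.
Using z* = 2.576 for 99%, ME = 2.576 × 0.02624 = 0.06759.
p̂₁ − p̂₂ = -0.0923; interval -0.0923 ± 0.06759 gives (-0.160, -0.025).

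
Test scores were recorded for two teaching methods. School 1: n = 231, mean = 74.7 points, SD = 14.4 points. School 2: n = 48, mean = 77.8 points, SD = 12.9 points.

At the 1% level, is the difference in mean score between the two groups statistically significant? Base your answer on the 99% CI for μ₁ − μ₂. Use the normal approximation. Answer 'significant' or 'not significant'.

SE₁ = s₁/√n₁ = 14.4/√231 = 0.9475; SE₂ = 12.9/√48 = 1.8620.
Independent samples, unequal variances: SE_diff = √(SE₁² + SE₂²) = √(0.89775625 + 3.467044) = 2.0892.
z* = 2.576, so margin of error = 2.576 × 2.0892 = 5.3818.
Difference in means = 74.7 − 77.8 = -3.1000.
-3.1000 ± 5.3818 → (-8.4818, 2.2818).
The interval (-8.4818, 2.2818) contains 0, so the difference is not significant.

not significant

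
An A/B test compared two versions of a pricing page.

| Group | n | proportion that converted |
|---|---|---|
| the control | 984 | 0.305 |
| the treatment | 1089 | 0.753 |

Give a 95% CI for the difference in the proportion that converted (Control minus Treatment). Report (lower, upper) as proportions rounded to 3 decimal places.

Each SE is √(p̂(1−p̂)/n): √(0.3050·0.6950/984) = 0.01468 and √(0.7530·0.2470/1089) = 0.01307.
SE(p̂₁ − p̂₂) = √(SE₁² + SE₂²) = √(0.0002155024 + 0.0001708249) = 0.01966, since the two samples are independent.
At 95% confidence z* = 1.960; margin = 1.960 × 0.01966 = 0.03853.
The difference is 0.3050 − 0.7530 = -0.4480, so the interval is -0.4480 ± 0.03853 = (-0.487, -0.409).

(-0.487, -0.409)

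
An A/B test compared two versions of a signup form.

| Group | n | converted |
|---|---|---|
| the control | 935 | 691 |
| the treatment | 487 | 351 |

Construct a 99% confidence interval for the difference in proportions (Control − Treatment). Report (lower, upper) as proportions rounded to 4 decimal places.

First, p̂₁ = 691/935 = 0.7390; p̂₂ = 351/487 = 0.7207.
The two standard errors are √(0.7390×0.2610/935) = 0.01436 and √(0.7207×0.2793/487) = 0.02033.
Because the samples are independent, SE_diff = √(0.01436² + 0.02033²) = 0.02489.
Using z* = 2.576 for 99%, ME = 2.576 × 0.02489 = 0.06412.
p̂₁ − p̂₂ = 0.0183; interval 0.0183 ± 0.06412 gives (-0.0458, 0.0824).

(-0.0458, 0.0824)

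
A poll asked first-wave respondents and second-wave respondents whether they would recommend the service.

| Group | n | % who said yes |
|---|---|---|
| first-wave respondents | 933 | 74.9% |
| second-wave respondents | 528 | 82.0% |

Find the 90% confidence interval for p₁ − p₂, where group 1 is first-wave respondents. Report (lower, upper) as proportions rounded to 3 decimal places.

Each SE is √(p̂(1−p̂)/n): √(0.7490·0.2510/933) = 0.01420 and √(0.8200·0.1800/528) = 0.01672.
SE(p̂₁ − p̂₂) = √(SE₁² + SE₂²) = √(0.00020164 + 0.0002795584) = 0.02194, since the two samples are independent.
At 90% confidence z* = 1.645; margin = 1.645 × 0.02194 = 0.03609.
The difference is 0.7490 − 0.8200 = -0.0710, so the interval is -0.0710 ± 0.03609 = (-0.107, -0.035).

(-0.107, -0.035)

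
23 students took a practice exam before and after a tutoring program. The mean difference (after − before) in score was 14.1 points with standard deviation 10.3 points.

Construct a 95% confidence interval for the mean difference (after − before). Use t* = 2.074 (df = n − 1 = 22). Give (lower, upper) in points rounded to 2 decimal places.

Paired design: SE = s_d/√n = 10.3/√23 = 2.1477.
t* = 2.074; margin of error = 2.074 × 2.1477 = 4.4543.
14.1 ± 4.4543 → (9.65, 18.55).

(9.65, 18.55)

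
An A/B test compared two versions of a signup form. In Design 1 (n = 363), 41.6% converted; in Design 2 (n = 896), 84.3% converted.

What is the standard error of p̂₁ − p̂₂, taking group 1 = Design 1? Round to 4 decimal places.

The two standard errors are √(0.4160×0.5840/363) = 0.02587 and √(0.8430×0.1570/896) = 0.01215.
Because the samples are independent, SE_diff = √(0.02587² + 0.01215²) = 0.02858.

0.0286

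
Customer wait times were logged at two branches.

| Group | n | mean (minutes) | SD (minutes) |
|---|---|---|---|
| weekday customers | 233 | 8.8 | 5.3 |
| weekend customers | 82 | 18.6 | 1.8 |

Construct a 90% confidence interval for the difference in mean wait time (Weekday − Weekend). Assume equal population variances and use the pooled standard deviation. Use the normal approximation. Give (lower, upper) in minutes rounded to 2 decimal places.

s_p = √[((n₁−1)s₁² + (n₂−1)s₂²)/(n₁+n₂−2)] = √[(232·5.3² + 81·1.8²)/313] = 4.6539.
SE = 4.6539·√(1/233 + 1/82) = 0.5976.
With z* = 1.645, margin = 1.645 × 0.5976 = 0.9831.
x̄₁ − x̄₂ = 8.8 − 18.6 = -9.8000; interval -9.8000 ± 0.9831 = (-10.78, -8.82).

(-10.78, -8.82)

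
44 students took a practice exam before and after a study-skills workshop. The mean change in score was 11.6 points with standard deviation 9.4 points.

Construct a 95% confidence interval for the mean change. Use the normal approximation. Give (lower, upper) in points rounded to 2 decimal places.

(8.82, 14.38)

This is a matched-pairs design, so SE = s_d/√n = 9.4/√44 = 1.4171.
Margin = 1.960 × 1.4171 = 2.7775; the interval is 11.6 ± 2.7775 = (8.82, 14.38).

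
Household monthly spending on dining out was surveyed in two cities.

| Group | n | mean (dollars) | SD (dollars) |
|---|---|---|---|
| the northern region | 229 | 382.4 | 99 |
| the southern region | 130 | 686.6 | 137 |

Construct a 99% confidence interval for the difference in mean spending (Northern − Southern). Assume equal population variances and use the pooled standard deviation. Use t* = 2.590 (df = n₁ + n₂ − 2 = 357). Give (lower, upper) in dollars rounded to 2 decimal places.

Pooled variance s_p² = [228·99² + 129·137²] / (229+130−2) = 13041.5378, so s_p = 114.1996.
SE_diff = s_p·√(1/n₁ + 1/n₂) = 114.1996·√(1/229 + 1/130) = 12.5407.
t* = 2.590; margin = 2.590 × 12.5407 = 32.4804.
Difference = 382.4 − 686.6 = -304.2000.
-304.2000 ± 32.4804 → (-336.68, -271.72).

(-336.68, -271.72)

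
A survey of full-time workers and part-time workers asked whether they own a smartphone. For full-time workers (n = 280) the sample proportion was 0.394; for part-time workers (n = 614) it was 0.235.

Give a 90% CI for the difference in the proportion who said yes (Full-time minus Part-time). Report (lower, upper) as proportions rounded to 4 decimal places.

The two standard errors are √(0.3940×0.6060/280) = 0.02920 and √(0.2350×0.7650/614) = 0.01711.
Because the samples are independent, SE_diff = √(0.02920² + 0.01711²) = 0.03384.
Using z* = 1.645 for 90%, ME = 1.645 × 0.03384 = 0.05567.
p̂₁ − p̂₂ = 0.1590; interval 0.1590 ± 0.05567 gives (0.1033, 0.2147).

(0.1033, 0.2147)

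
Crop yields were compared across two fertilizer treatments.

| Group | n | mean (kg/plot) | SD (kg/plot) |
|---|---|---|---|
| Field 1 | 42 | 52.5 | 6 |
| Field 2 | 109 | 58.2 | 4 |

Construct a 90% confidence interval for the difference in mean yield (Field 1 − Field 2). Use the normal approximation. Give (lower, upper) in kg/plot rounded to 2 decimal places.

(-7.35, -4.05)

SE₁ = s₁/√n₁ = 6/√42 = 0.9258; SE₂ = 4/√109 = 0.3831.
Independent samples, unequal variances: SE_diff = √(SE₁² + SE₂²) = √(0.85710564 + 0.14676561) = 1.0019.
z* = 1.645, so margin of error = 1.645 × 1.0019 = 1.6481.
Difference in means = 52.5 − 58.2 = -5.7000.
-5.7000 ± 1.6481 → (-7.35, -4.05).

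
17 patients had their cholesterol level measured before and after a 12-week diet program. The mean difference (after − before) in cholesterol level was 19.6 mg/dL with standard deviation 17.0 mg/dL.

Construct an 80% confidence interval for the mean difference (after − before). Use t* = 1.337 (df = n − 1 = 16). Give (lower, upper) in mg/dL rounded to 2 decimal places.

(14.09, 25.11)

Paired design: SE = s_d/√n = 17.0/√17 = 4.1231.
t* = 1.337; margin of error = 1.337 × 4.1231 = 5.5126.
19.6 ± 5.5126 → (14.09, 25.11).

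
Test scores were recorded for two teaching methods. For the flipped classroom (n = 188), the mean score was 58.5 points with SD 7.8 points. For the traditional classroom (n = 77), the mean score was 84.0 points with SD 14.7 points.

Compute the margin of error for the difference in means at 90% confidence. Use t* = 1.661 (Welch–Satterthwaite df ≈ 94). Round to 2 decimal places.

SE₁ = s₁/√n₁ = 7.8/√188 = 0.5689; SE₂ = 14.7/√77 = 1.6752.
Independent samples, unequal variances: SE_diff = √(SE₁² + SE₂²) = √(0.32364721 + 2.80629504) = 1.7692.
t* = 1.661, so margin of error = 1.661 × 1.7692 = 2.9386.

2.94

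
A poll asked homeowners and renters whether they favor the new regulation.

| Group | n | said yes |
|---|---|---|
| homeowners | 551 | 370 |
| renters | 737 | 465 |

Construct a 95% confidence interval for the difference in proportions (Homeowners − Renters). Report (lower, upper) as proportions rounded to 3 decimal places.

First, p̂₁ = 370/551 = 0.6715; p̂₂ = 465/737 = 0.6309.
The two standard errors are √(0.6715×0.3285/551) = 0.02001 and √(0.6309×0.3691/737) = 0.01778.
Because the samples are independent, SE_diff = √(0.02001² + 0.01778²) = 0.02677.
Using z* = 1.960 for 95%, ME = 1.960 × 0.02677 = 0.05247.
p̂₁ − p̂₂ = 0.0406; interval 0.0406 ± 0.05247 gives (-0.012, 0.093).

(-0.012, 0.093)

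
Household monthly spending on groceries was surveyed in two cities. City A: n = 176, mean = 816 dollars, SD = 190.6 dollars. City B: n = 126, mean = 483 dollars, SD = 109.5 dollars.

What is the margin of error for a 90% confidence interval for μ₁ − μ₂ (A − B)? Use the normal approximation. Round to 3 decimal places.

Per-group SEs: s₁/√n₁ = 190.6/√176 = 14.3670, s₂/√n₂ = 109.5/√126 = 9.7550.
Unpooled SE of the difference: √(206.410689 + 95.160025) = 17.3658.
Margin of error = z* · SE = 1.645 × 17.3658 = 28.5667.

28.567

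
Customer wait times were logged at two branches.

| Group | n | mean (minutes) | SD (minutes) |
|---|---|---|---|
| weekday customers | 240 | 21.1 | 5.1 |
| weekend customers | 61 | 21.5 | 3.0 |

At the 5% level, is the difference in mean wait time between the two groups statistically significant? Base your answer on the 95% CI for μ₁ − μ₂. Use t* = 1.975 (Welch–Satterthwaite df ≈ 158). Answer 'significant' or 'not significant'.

SE₁ = s₁/√n₁ = 5.1/√240 = 0.3292; SE₂ = 3.0/√61 = 0.3841.
Independent samples, unequal variances: SE_diff = √(SE₁² + SE₂²) = √(0.10837264 + 0.14753281) = 0.5059.
t* = 1.975, so margin of error = 1.975 × 0.5059 = 0.9992.
Difference in means = 21.1 − 21.5 = -0.4000.
-0.4000 ± 0.9992 → (-1.3992, 0.5992).
The interval (-1.3992, 0.5992) contains 0, so the difference is not significant.

not significant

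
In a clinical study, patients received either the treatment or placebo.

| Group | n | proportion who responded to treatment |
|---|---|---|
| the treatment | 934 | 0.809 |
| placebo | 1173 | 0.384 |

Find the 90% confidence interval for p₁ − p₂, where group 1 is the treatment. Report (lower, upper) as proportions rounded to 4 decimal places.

Each SE is √(p̂(1−p̂)/n): √(0.8090·0.1910/934) = 0.01286 and √(0.3840·0.6160/1173) = 0.01420.
SE(p̂₁ − p̂₂) = √(SE₁² + SE₂²) = √(0.0001653796 + 0.00020164) = 0.01916, since the two samples are independent.
At 90% confidence z* = 1.645; margin = 1.645 × 0.01916 = 0.03152.
The difference is 0.8090 − 0.3840 = 0.4250, so the interval is 0.4250 ± 0.03152 = (0.3935, 0.4565).

(0.3935, 0.4565)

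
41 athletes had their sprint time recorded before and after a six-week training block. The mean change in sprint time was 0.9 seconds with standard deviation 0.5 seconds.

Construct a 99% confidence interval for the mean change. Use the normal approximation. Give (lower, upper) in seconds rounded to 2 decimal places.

This is a matched-pairs design, so SE = s_d/√n = 0.5/√41 = 0.0781.
Margin = 2.576 × 0.0781 = 0.2012; the interval is 0.9 ± 0.2012 = (0.70, 1.10).

(0.70, 1.10)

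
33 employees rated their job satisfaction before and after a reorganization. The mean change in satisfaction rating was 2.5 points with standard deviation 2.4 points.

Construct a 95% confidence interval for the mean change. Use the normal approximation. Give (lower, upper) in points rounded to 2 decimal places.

This is a matched-pairs design, so SE = s_d/√n = 2.4/√33 = 0.4178.
Margin = 1.960 × 0.4178 = 0.8189; the interval is 2.5 ± 0.8189 = (1.68, 3.32).

(1.68, 3.32)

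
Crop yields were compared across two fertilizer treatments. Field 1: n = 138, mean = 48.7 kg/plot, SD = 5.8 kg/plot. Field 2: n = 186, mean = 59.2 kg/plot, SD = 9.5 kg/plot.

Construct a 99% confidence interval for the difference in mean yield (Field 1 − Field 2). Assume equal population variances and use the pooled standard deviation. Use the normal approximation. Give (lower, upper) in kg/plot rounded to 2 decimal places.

s_p = √[((n₁−1)s₁² + (n₂−1)s₂²)/(n₁+n₂−2)] = √[(137·5.8² + 185·9.5²)/322] = 8.1341.
SE = 8.1341·√(1/138 + 1/186) = 0.9139.
With z* = 2.576, margin = 2.576 × 0.9139 = 2.3542.
x̄₁ − x̄₂ = 48.7 − 59.2 = -10.5000; interval -10.5000 ± 2.3542 = (-12.85, -8.15).

(-12.85, -8.15)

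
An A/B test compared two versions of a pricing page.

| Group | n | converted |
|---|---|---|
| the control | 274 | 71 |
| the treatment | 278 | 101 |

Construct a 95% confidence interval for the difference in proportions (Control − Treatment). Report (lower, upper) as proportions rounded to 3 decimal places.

Sample proportions: 71/274 = 0.2591, 101/278 = 0.3633.
Each SE is √(p̂(1−p̂)/n): √(0.2591·0.7409/274) = 0.02647 and √(0.3633·0.6367/278) = 0.02885.
SE(p̂₁ − p̂₂) = √(SE₁² + SE₂²) = √(0.0007006609 + 0.0008323225) = 0.03915, since the two samples are independent.
At 95% confidence z* = 1.960; margin = 1.960 × 0.03915 = 0.07673.
The difference is 0.2591 − 0.3633 = -0.1042, so the interval is -0.1042 ± 0.07673 = (-0.181, -0.027).

(-0.181, -0.027)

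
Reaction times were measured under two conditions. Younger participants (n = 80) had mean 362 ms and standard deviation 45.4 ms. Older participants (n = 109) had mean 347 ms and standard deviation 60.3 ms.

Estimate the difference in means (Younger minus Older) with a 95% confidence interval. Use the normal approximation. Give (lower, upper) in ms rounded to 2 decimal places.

(-0.07, 30.07)

Standard errors of each mean: 45.4/√80 = 5.0759 and 60.3/√109 = 5.7757.
SE(x̄₁ − x̄₂) = √(5.0759² + 5.7757²) = 7.6892 for independent samples with unequal variances.
With z* = 1.960, the margin is 1.960 × 7.6892 = 15.0708.
x̄₁ − x̄₂ = 362 − 347 = 15.0000; the interval is 15.0000 ± 15.0708 = (-0.07, 30.07).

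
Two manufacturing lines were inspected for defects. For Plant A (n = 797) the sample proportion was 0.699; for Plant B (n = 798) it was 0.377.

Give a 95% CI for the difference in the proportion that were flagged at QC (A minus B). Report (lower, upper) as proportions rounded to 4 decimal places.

The two standard errors are √(0.6990×0.3010/797) = 0.01625 and √(0.3770×0.6230/798) = 0.01716.
Because the samples are independent, SE_diff = √(0.01625² + 0.01716²) = 0.02363.
Using z* = 1.960 for 95%, ME = 1.960 × 0.02363 = 0.04631.
p̂₁ − p̂₂ = 0.3220; interval 0.3220 ± 0.04631 gives (0.2757, 0.3683).

(0.2757, 0.3683)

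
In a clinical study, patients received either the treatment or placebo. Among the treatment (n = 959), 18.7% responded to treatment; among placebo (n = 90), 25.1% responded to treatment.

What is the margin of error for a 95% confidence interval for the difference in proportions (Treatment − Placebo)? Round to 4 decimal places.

SE₁ = √(p̂₁(1−p̂₁)/n₁) = √(0.1870·0.8130/959) = 0.01259; SE₂ = √(0.2510·0.7490/90) = 0.04570.
Independent samples: SE of the difference = √(SE₁² + SE₂²) = √(0.0001585081 + 0.00208849) = 0.04740.
z* for 95% confidence is 1.960, so the margin of error is 1.960 × 0.04740 = 0.09290.

0.0929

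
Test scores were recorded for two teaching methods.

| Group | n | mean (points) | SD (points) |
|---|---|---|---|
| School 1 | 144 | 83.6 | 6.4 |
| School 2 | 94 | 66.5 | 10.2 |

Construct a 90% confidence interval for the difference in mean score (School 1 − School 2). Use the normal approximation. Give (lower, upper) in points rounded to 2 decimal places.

(15.16, 19.04)

Standard errors of each mean: 6.4/√144 = 0.5333 and 10.2/√94 = 1.0520.
SE(x̄₁ − x̄₂) = √(0.5333² + 1.0520²) = 1.1795 for independent samples with unequal variances.
With z* = 1.645, the margin is 1.645 × 1.1795 = 1.9403.
x̄₁ − x̄₂ = 83.6 − 66.5 = 17.1000; the interval is 17.1000 ± 1.9403 = (15.16, 19.04).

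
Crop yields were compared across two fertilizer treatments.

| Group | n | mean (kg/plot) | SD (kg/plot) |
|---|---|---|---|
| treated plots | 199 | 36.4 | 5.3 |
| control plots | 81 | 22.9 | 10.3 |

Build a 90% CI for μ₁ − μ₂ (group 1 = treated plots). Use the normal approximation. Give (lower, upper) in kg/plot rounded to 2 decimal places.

Per-group SEs: s₁/√n₁ = 5.3/√199 = 0.3757, s₂/√n₂ = 10.3/√81 = 1.1444.
Unpooled SE of the difference: √(0.14115049 + 1.30965136) = 1.2045.
Margin of error = z* · SE = 1.645 × 1.2045 = 1.9814.
x̄₁ − x̄₂ = 36.4 − 22.9 = 13.5000.
CI: 13.5000 ± 1.9814 = (11.52, 15.48).

(11.52, 15.48)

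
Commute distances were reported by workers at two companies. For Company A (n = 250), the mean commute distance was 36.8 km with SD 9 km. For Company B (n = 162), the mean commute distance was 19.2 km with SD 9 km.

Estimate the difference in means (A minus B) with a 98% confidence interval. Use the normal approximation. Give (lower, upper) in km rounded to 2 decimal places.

(15.49, 19.71)

Standard errors of each mean: 9/√250 = 0.5692 and 9/√162 = 0.7071.
SE(x̄₁ − x̄₂) = √(0.5692² + 0.7071²) = 0.9077 for independent samples with unequal variances.
With z* = 2.326, the margin is 2.326 × 0.9077 = 2.1113.
x̄₁ − x̄₂ = 36.8 − 19.2 = 17.6000; the interval is 17.6000 ± 2.1113 = (15.49, 19.71).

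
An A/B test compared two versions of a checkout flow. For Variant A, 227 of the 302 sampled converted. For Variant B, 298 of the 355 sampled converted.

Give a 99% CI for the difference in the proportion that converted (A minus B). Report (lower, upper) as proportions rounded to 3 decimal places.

First, p̂₁ = 227/302 = 0.7517; p̂₂ = 298/355 = 0.8394.
The two standard errors are √(0.7517×0.2483/302) = 0.02486 and √(0.8394×0.1606/355) = 0.01949.
Because the samples are independent, SE_diff = √(0.02486² + 0.01949²) = 0.03159.
Using z* = 2.576 for 99%, ME = 2.576 × 0.03159 = 0.08138.
p̂₁ − p̂₂ = -0.0877; interval -0.0877 ± 0.08138 gives (-0.169, -0.006).

(-0.169, -0.006)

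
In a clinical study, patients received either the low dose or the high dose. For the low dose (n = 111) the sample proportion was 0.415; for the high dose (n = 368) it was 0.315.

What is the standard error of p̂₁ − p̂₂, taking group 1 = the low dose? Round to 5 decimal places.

0.05266

SE₁ = √(p̂₁(1−p̂₁)/n₁) = √(0.4150·0.5850/111) = 0.04677; SE₂ = √(0.3150·0.6850/368) = 0.02421.
Independent samples: SE of the difference = √(SE₁² + SE₂²) = √(0.0021874329 + 0.0005861241) = 0.05266.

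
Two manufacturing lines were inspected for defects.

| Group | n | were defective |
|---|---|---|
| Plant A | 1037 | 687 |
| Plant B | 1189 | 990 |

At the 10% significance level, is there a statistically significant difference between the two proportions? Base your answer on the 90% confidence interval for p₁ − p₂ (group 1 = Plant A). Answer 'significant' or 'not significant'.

Sample proportions: 687/1037 = 0.6625, 990/1189 = 0.8326.
Each SE is √(p̂(1−p̂)/n): √(0.6625·0.3375/1037) = 0.01468 and √(0.8326·0.1674/1189) = 0.01083.
SE(p̂₁ − p̂₂) = √(SE₁² + SE₂²) = √(0.0002155024 + 0.0001172889) = 0.01824, since the two samples are independent.
At 90% confidence z* = 1.645; margin = 1.645 × 0.01824 = 0.03000.
The difference is 0.6625 − 0.8326 = -0.1701, so the interval is -0.1701 ± 0.03000 = (-0.20010, -0.14010).
The interval (-0.20010, -0.14010) does not contain 0, so the difference is significant.

significant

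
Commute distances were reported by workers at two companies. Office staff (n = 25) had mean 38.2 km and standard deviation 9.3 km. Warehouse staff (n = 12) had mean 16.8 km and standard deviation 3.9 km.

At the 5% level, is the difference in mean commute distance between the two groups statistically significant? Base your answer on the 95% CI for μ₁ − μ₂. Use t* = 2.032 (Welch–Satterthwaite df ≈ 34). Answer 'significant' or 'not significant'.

Standard errors of each mean: 9.3/√25 = 1.8600 and 3.9/√12 = 1.1258.
SE(x̄₁ − x̄₂) = √(1.8600² + 1.1258²) = 2.1742 for independent samples with unequal variances.
With t* = 2.032, the margin is 2.032 × 2.1742 = 4.4180.
x̄₁ − x̄₂ = 38.2 − 16.8 = 21.4000; the interval is 21.4000 ± 4.4180 = (16.9820, 25.8180).
The interval (16.9820, 25.8180) does not contain 0, so the difference is significant.

significant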